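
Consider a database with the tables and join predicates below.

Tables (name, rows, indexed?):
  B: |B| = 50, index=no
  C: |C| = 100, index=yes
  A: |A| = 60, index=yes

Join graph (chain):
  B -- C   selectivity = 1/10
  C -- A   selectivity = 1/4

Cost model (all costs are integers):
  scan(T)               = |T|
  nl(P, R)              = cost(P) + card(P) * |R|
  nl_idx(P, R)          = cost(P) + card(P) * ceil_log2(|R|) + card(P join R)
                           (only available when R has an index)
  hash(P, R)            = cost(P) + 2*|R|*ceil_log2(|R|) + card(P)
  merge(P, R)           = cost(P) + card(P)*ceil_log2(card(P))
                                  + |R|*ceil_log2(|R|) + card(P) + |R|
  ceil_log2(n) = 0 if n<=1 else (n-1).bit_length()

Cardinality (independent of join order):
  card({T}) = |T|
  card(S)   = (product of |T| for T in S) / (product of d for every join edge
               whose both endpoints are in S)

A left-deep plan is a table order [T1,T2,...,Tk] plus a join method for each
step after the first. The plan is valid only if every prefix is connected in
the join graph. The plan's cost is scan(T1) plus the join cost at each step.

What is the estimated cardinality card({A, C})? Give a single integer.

1500

Tables in S: A(60), C(100)
Edges inside S: C-A(d=4)
numerator = 60 * 100 = 6000
denominator = 4 = 4
card(S) = 6000 / 4 = 1500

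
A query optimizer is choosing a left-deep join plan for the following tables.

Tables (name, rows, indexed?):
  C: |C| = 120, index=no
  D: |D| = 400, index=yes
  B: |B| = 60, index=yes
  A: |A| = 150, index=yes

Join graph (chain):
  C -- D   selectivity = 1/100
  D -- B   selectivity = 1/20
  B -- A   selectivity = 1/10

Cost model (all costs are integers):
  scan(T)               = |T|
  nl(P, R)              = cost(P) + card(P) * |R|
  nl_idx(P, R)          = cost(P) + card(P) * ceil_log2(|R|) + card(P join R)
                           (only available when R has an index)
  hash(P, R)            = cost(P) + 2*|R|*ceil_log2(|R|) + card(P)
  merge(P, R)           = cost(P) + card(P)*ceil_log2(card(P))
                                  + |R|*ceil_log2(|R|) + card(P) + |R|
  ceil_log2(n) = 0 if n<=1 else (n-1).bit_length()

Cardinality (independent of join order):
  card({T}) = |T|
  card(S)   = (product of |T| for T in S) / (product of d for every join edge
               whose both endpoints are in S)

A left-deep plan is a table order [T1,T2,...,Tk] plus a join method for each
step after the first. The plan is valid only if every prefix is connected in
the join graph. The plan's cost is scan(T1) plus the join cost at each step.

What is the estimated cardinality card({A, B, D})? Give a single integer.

Tables in S: A(150), B(60), D(400)
Edges inside S: D-B(d=20), B-A(d=10)
numerator = 150 * 60 * 400 = 3600000
denominator = 20 * 10 = 200
card(S) = 3600000 / 200 = 18000

18000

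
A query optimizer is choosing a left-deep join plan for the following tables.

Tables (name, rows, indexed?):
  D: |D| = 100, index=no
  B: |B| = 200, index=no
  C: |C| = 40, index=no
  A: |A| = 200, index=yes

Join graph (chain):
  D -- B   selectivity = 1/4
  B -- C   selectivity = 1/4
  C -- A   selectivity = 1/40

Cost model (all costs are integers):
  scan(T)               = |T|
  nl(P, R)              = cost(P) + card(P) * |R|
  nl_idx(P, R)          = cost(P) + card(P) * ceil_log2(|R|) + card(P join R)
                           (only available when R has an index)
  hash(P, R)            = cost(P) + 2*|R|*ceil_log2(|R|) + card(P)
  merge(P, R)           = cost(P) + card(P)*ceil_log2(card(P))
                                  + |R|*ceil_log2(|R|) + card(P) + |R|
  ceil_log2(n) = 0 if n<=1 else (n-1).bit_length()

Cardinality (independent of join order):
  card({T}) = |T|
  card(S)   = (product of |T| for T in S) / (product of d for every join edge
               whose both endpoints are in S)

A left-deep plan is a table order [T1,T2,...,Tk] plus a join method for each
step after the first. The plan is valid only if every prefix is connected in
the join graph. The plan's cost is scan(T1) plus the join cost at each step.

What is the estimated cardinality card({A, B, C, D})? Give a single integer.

250000

Tables in S: A(200), B(200), C(40), D(100)
Edges inside S: D-B(d=4), B-C(d=4), C-A(d=40)
numerator = 200 * 200 * 40 * 100 = 160000000
denominator = 4 * 4 * 40 = 640
card(S) = 160000000 / 640 = 250000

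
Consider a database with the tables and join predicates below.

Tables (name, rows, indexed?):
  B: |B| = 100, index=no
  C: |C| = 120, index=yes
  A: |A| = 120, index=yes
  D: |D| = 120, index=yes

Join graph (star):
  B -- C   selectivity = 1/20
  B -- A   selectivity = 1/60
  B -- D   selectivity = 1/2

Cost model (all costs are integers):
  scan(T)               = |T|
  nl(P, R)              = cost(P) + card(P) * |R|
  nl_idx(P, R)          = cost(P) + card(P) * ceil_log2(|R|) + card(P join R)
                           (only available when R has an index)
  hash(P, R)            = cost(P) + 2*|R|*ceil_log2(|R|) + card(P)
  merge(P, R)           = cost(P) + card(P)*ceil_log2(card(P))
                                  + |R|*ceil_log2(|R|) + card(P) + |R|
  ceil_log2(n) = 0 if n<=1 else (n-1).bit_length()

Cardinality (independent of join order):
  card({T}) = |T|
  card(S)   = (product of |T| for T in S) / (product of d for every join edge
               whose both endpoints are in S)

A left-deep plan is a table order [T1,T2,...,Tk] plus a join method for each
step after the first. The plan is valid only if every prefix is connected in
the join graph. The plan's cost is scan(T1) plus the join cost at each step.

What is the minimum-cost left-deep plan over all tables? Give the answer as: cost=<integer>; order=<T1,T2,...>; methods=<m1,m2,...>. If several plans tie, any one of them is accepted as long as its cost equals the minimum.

Selinger DP (subsets sized 1..n):
  {B}: scan cost=100, card=100
  {C}: scan cost=120, card=120
  {A}: scan cost=120, card=120
  {D}: scan cost=120, card=120
  {BC}: card=600; try (C,nl_idx)→1400, (B,hash)→1640, (C,merge)→1860, (C,hash)→1880, (B,merge)→1880, (C,nl)→12100 …(+1); best=1400 via (C,nl_idx)
  {AB}: card=200; try (A,nl_idx)→1000, (B,hash)→1640, (A,merge)→1860, (B,merge)→1880, (A,hash)→1880, (A,nl)→12100 …(+1); best=1000 via (A,nl_idx)
  {BD}: card=6000; try (B,hash)→1640, (D,merge)→1860, (D,hash)→1880, (B,merge)→1880, (D,nl_idx)→6800, (D,nl)→12100 …(+1); best=1640 via (B,hash)
  {ABC}: card=1200; try (C,hash)→2880, (C,nl_idx)→3600, (A,hash)→3680, (C,merge)→3760, (A,nl_idx)→6800, (A,merge)→8960 …(+2); best=2880 via (C,hash)
  {BCD}: card=36000; try (D,hash)→3680, (D,merge)→8960, (C,hash)→9320, (D,nl_idx)→41600, (D,nl)→73400, (C,nl_idx)→79640 …(+2); best=3680 via (D,hash)
  {ABD}: card=12000; try (D,hash)→2880, (D,merge)→3760, (A,hash)→9320, (D,nl_idx)→14400, (D,nl)→25000, (A,nl_idx)→55640 …(+2); best=2880 via (D,hash)
  {ABCD}: card=72000; try (D,hash)→5760, (C,hash)→16560, (D,merge)→18240, (A,hash)→41360, (D,nl_idx)→83280, (D,nl)→146880 …(+6); best=5760 via (D,hash)

cost=5760; order=B,A,C,D; methods=nl_idx,hash,hash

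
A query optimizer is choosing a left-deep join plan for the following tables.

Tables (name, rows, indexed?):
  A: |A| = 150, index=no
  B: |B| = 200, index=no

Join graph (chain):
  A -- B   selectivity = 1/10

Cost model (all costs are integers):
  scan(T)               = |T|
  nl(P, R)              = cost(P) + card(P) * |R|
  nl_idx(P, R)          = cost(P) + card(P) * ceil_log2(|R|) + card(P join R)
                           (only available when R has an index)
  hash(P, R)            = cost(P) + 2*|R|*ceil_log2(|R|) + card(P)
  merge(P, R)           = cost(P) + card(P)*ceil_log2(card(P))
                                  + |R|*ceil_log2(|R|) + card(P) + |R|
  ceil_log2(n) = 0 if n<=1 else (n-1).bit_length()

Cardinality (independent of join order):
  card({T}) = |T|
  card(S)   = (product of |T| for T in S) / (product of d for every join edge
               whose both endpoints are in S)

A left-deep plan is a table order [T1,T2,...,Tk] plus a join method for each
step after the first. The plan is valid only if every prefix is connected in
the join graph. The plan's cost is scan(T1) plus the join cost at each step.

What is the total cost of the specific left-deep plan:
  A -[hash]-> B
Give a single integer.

3500

step 1: scan A: cost=150, card=150
step 2: join B via hash
    card(P join B) = 150*200/(10) = 3000
    cost = 150 + 2*200*8 + 150 = 3500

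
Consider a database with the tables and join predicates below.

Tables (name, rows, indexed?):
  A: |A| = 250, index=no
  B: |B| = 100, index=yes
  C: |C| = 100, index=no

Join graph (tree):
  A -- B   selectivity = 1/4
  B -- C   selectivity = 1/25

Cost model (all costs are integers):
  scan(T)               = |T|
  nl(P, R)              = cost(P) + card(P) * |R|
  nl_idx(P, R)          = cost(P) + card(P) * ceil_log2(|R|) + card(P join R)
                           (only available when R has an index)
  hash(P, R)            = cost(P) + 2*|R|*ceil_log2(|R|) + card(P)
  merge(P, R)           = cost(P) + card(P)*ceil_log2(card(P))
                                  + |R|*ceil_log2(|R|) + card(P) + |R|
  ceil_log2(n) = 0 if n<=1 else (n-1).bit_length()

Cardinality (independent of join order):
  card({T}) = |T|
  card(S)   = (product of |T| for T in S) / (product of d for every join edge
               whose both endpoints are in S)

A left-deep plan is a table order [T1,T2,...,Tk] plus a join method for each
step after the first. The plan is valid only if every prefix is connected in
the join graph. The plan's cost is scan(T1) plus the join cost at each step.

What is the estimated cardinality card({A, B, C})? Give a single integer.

Tables in S: A(250), B(100), C(100)
Edges inside S: A-B(d=4), B-C(d=25)
numerator = 250 * 100 * 100 = 2500000
denominator = 4 * 25 = 100
card(S) = 2500000 / 100 = 25000

25000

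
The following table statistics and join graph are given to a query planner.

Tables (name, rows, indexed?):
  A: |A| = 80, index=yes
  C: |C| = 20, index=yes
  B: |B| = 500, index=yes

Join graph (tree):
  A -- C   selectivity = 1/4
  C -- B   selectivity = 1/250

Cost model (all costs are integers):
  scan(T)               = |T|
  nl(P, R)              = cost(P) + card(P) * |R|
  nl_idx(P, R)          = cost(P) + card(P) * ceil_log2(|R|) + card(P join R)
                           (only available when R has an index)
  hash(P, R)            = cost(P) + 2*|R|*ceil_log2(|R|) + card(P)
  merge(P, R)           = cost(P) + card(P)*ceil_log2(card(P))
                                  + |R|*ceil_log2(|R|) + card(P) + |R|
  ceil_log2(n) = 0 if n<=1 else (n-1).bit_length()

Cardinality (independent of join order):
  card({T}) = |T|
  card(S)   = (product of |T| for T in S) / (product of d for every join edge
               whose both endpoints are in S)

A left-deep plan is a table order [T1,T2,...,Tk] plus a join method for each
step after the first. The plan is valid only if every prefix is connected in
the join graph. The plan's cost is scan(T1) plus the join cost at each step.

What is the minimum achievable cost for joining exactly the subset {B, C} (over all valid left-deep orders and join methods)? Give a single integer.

Selinger DP over subsets of {B,C}:
  {C}: scan cost=20, card=20
  {B}: scan cost=500, card=500
  {BC}: card=40; try (B,nl_idx)→240, (C,hash)→1200, (C,nl_idx)→3040, (B,merge)→5140, (C,merge)→5620, (B,hash)→9040 …(+2); best=240 via (B,nl_idx)

240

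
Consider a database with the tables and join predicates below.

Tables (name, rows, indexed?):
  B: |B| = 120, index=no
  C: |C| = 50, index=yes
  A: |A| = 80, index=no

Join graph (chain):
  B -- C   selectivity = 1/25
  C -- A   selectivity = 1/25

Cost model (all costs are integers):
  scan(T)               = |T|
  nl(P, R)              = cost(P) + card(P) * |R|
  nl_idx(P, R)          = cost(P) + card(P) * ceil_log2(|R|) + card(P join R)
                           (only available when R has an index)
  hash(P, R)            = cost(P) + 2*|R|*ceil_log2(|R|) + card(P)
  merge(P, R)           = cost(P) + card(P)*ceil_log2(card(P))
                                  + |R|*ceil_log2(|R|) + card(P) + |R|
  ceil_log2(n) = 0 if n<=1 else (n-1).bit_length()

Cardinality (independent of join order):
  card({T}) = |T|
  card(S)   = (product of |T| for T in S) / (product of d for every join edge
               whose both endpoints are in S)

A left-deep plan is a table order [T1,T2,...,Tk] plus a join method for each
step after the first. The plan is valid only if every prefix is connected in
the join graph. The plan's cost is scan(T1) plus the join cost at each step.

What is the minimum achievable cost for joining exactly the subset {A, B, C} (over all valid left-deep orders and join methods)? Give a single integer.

Selinger DP over subsets of {A,B,C}:
  {B}: scan cost=120, card=120
  {C}: scan cost=50, card=50
  {A}: scan cost=80, card=80
  {BC}: card=240; try (C,hash)→840, (C,nl_idx)→1080, (B,merge)→1360, (C,merge)→1430, (B,hash)→1780, (B,nl)→6050 …(+1); best=840 via (C,hash)
  {AC}: card=160; try (C,nl_idx)→720, (C,hash)→760, (A,merge)→1040, (C,merge)→1070, (A,hash)→1220, (A,nl)→4050 …(+1); best=720 via (C,nl_idx)
  {ABC}: card=768; try (A,hash)→2200, (B,hash)→2560, (B,merge)→3120, (A,merge)→3640, (B,nl)→19920, (A,nl)→20040; best=2200 via (A,hash)

2200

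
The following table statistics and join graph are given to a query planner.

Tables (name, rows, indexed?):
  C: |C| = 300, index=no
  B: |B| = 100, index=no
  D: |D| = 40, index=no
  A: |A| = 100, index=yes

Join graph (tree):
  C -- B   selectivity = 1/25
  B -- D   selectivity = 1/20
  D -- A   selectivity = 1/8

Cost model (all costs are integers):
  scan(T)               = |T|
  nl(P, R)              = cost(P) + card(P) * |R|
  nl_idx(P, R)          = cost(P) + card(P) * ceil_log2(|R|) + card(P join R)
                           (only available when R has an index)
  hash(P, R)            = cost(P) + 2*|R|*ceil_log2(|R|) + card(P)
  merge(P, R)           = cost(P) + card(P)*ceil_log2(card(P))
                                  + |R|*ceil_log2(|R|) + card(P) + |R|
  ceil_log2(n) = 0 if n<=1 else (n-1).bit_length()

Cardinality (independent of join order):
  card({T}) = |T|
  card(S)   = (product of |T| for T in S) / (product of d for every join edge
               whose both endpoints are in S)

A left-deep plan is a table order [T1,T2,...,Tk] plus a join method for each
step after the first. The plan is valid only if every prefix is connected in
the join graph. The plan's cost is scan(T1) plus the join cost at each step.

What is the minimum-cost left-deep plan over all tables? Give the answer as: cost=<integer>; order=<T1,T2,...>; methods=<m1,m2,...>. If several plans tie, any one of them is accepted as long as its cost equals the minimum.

cost=7480; order=C,B,D,A; methods=hash,hash,hash

Selinger DP (subsets sized 1..n):
  {C}: scan cost=300, card=300
  {B}: scan cost=100, card=100
  {D}: scan cost=40, card=40
  {A}: scan cost=100, card=100
  {BC}: card=1200; try (B,hash)→2000, (C,merge)→3900, (B,merge)→4100, (C,hash)→5600, (C,nl)→30100, (B,nl)→30300; best=2000 via (B,hash)
  {BD}: card=200; try (D,hash)→680, (B,merge)→1120, (D,merge)→1180, (B,hash)→1480, (B,nl)→4040, (D,nl)→4100; best=680 via (D,hash)
  {AD}: card=500; try (D,hash)→680, (A,nl_idx)→820, (A,merge)→1120, (D,merge)→1180, (A,hash)→1480, (A,nl)→4040 …(+1); best=680 via (D,hash)
  {BCD}: card=2400; try (D,hash)→3680, (C,merge)→5480, (C,hash)→6280, (D,merge)→16680, (D,nl)→50000, (C,nl)→60680; best=3680 via (D,hash)
  {ABD}: card=2500; try (A,hash)→2280, (B,hash)→2580, (A,merge)→3280, (A,nl_idx)→4580, (B,merge)→6480, (A,nl)→20680 …(+1); best=2280 via (A,hash)
  {ABCD}: card=30000; try (A,hash)→7480, (C,hash)→10180, (A,merge)→35680, (C,merge)→37780, (A,nl_idx)→50480, (A,nl)→243680 …(+1); best=7480 via (A,hash)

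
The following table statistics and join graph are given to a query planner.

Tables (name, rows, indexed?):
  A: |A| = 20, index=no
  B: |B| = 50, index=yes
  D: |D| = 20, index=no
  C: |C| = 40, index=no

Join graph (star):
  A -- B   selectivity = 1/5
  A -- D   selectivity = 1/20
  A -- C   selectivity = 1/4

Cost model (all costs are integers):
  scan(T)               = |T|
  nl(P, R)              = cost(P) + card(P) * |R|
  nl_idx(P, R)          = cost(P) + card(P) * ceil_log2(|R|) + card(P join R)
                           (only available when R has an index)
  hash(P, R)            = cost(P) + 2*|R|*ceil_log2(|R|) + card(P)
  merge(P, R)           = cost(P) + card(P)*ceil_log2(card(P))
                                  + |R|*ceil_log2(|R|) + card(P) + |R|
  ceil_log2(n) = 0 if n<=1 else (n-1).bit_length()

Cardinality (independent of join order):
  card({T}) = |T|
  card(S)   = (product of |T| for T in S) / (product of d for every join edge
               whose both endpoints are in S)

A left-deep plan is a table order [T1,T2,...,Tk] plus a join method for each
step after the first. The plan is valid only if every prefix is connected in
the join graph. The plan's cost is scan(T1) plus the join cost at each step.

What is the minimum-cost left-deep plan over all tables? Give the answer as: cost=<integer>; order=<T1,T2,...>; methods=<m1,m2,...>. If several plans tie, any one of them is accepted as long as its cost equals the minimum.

Selinger DP (subsets sized 1..n):
  {A}: scan cost=20, card=20
  {B}: scan cost=50, card=50
  {D}: scan cost=20, card=20
  {C}: scan cost=40, card=40
  {AB}: card=200; try (A,hash)→300, (B,nl_idx)→340, (B,merge)→490, (A,merge)→520, (B,hash)→640, (B,nl)→1020 …(+1); best=300 via (A,hash)
  {AD}: card=20; try (D,hash)→240, (A,hash)→240, (D,merge)→260, (A,merge)→260, (D,nl)→420, (A,nl)→420; best=240 via (D,hash)
  {AC}: card=200; try (A,hash)→280, (C,merge)→420, (A,merge)→440, (C,hash)→520, (C,nl)→820, (A,nl)→840; best=280 via (A,hash)
  {ABD}: card=200; try (B,nl_idx)→560, (D,hash)→700, (B,merge)→710, (B,hash)→860, (B,nl)→1240, (D,merge)→2220 …(+1); best=560 via (B,nl_idx)
  {ABC}: card=2000; try (C,hash)→980, (B,hash)→1080, (C,merge)→2380, (B,merge)→2430, (B,nl_idx)→3480, (C,nl)→8300 …(+1); best=980 via (C,hash)
  {ACD}: card=200; try (C,merge)→640, (D,hash)→680, (C,hash)→740, (C,nl)→1040, (D,merge)→2200, (D,nl)→4280; best=640 via (C,merge)
  {ABCD}: card=2000; try (C,hash)→1240, (B,hash)→1440, (C,merge)→2640, (B,merge)→2790, (D,hash)→3180, (B,nl_idx)→3840 …(+4); best=1240 via (C,hash)

cost=1240; order=A,D,B,C; methods=hash,nl_idx,hash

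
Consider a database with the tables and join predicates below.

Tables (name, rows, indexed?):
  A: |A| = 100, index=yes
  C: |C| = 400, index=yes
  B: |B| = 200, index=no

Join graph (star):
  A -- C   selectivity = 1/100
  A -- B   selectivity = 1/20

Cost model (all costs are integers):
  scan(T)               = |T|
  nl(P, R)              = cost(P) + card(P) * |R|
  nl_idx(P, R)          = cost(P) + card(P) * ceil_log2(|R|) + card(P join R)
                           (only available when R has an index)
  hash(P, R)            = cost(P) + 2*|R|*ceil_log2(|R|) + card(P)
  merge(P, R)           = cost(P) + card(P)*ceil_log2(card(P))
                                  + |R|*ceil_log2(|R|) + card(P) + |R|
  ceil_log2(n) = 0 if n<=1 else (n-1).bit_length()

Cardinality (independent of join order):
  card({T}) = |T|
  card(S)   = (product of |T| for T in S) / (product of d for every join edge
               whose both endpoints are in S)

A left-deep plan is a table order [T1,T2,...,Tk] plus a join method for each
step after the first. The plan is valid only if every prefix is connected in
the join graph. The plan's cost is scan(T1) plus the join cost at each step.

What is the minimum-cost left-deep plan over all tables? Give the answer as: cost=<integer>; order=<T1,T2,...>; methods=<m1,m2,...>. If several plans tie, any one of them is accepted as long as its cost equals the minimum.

cost=5000; order=A,C,B; methods=nl_idx,hash

Selinger DP (subsets sized 1..n):
  {A}: scan cost=100, card=100
  {C}: scan cost=400, card=400
  {B}: scan cost=200, card=200
  {AC}: card=400; try (C,nl_idx)→1400, (A,hash)→2200, (A,nl_idx)→3600, (C,merge)→4900, (A,merge)→5200, (C,hash)→7400 …(+2); best=1400 via (C,nl_idx)
  {AB}: card=1000; try (A,hash)→1800, (A,nl_idx)→2600, (B,merge)→2700, (A,merge)→2800, (B,hash)→3400, (B,nl)→20100 …(+1); best=1800 via (A,hash)
  {ABC}: card=4000; try (B,hash)→5000, (B,merge)→7200, (C,hash)→10000, (C,nl_idx)→14800, (C,merge)→16800, (B,nl)→81400 …(+1); best=5000 via (B,hash)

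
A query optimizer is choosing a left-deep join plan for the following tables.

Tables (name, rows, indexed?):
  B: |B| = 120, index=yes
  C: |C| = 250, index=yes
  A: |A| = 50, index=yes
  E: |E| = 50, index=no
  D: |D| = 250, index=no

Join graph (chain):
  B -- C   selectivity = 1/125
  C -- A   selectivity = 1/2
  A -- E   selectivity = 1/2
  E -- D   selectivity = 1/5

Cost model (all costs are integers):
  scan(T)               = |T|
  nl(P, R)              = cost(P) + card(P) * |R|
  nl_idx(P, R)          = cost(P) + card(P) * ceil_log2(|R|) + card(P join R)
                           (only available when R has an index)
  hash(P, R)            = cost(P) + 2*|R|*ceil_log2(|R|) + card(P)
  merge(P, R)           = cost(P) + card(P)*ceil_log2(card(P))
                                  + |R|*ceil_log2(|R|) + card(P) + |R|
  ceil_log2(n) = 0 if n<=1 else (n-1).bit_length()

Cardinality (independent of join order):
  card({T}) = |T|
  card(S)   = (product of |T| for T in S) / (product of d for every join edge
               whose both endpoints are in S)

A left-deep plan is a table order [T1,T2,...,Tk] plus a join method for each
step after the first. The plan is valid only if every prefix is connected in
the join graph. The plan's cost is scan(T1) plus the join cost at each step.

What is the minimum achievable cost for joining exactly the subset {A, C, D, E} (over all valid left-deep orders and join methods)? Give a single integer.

Selinger DP over subsets of {A,C,D,E}:
  {C}: scan cost=250, card=250
  {A}: scan cost=50, card=50
  {E}: scan cost=50, card=50
  {D}: scan cost=250, card=250
  {AC}: card=6250; try (A,hash)→1100, (C,merge)→2650, (A,merge)→2850, (C,hash)→4100, (C,nl_idx)→6700, (A,nl_idx)→8000 …(+2); best=1100 via (A,hash)
  {AE}: card=1250; try (E,hash)→700, (A,hash)→700, (E,merge)→750, (A,merge)→750, (A,nl_idx)→1600, (E,nl)→2550 …(+1); best=700 via (E,hash)
  {DE}: card=2500; try (E,hash)→1100, (D,merge)→2650, (E,merge)→2850, (D,hash)→4100, (D,nl)→12550, (E,nl)→12750; best=1100 via (E,hash)
  {ACE}: card=156250; try (C,hash)→5950, (E,hash)→7950, (C,merge)→17950, (E,merge)→88950, (C,nl_idx)→166950, (C,nl)→313200 …(+1); best=5950 via (C,hash)
  {ADE}: card=62500; try (A,hash)→4200, (D,hash)→5950, (D,merge)→17950, (A,merge)→33950, (A,nl_idx)→78600, (A,nl)→126100 …(+1); best=4200 via (A,hash)
  {ACDE}: card=7812500; try (C,hash)→70700, (D,hash)→166200, (C,merge)→1068950, (D,merge)→2976950, (C,nl_idx)→8316700, (C,nl)→15629200 …(+1); best=70700 via (C,hash)

70700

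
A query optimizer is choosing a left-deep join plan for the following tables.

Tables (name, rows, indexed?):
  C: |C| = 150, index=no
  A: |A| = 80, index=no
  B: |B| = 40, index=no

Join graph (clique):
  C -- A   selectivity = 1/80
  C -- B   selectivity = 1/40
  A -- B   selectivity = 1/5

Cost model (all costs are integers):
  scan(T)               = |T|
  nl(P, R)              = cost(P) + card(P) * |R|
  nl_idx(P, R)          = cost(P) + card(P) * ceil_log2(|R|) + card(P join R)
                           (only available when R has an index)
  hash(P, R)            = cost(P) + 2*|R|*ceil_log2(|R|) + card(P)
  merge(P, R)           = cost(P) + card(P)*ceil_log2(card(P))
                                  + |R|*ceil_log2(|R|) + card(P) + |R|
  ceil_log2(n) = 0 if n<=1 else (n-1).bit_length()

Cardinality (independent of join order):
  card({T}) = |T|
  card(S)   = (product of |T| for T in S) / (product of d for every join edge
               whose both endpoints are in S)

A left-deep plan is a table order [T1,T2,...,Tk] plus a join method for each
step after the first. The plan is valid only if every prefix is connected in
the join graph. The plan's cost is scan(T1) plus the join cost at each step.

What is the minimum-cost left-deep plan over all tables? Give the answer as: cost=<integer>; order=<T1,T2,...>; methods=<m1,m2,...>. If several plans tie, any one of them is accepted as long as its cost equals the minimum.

Selinger DP (subsets sized 1..n):
  {C}: scan cost=150, card=150
  {A}: scan cost=80, card=80
  {B}: scan cost=40, card=40
  {AC}: card=150; try (A,hash)→1420, (C,merge)→2070, (A,merge)→2140, (C,hash)→2560, (C,nl)→12080, (A,nl)→12150; best=1420 via (A,hash)
  {BC}: card=150; try (B,hash)→780, (C,merge)→1670, (B,merge)→1780, (C,hash)→2480, (C,nl)→6040, (B,nl)→6150; best=780 via (B,hash)
  {AB}: card=640; try (B,hash)→640, (A,merge)→960, (B,merge)→1000, (A,hash)→1200, (A,nl)→3240, (B,nl)→3280; best=640 via (B,hash)
  {ABC}: card=30; try (B,hash)→2050, (A,hash)→2050, (A,merge)→2770, (B,merge)→3050, (C,hash)→3680, (B,nl)→7420 …(+3); best=2050 via (B,hash)

cost=2050; order=C,A,B; methods=hash,hash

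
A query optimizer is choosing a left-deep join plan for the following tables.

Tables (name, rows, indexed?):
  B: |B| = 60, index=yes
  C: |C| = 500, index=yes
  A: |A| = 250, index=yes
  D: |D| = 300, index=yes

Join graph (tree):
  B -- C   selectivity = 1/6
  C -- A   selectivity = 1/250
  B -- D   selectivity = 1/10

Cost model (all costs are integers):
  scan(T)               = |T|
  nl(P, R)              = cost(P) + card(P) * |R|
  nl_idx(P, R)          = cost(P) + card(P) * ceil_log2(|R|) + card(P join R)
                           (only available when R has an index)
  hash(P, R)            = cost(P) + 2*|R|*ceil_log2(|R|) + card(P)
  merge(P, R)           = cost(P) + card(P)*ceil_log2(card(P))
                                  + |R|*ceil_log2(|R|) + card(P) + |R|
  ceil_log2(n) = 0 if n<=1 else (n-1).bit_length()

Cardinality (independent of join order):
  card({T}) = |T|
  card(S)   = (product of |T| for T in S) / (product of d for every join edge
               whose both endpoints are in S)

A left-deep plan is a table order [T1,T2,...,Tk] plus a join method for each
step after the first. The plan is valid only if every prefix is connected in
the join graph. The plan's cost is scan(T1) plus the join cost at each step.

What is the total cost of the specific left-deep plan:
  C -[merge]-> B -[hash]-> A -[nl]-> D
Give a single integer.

step 1: scan C: cost=500, card=500
step 2: join B via merge
    card(P join B) = 500*60/(6) = 5000
    cost = 500 + 500*9 + 60*6 + 500 + 60 = 5920
step 3: join A via hash
    card(P join A) = 5000*250/(250) = 5000
    cost = 5920 + 2*250*8 + 5000 = 14920
step 4: join D via nl
    card(P join D) = 5000*300/(10) = 150000
    cost = 14920 + 5000*300 = 1514920

1514920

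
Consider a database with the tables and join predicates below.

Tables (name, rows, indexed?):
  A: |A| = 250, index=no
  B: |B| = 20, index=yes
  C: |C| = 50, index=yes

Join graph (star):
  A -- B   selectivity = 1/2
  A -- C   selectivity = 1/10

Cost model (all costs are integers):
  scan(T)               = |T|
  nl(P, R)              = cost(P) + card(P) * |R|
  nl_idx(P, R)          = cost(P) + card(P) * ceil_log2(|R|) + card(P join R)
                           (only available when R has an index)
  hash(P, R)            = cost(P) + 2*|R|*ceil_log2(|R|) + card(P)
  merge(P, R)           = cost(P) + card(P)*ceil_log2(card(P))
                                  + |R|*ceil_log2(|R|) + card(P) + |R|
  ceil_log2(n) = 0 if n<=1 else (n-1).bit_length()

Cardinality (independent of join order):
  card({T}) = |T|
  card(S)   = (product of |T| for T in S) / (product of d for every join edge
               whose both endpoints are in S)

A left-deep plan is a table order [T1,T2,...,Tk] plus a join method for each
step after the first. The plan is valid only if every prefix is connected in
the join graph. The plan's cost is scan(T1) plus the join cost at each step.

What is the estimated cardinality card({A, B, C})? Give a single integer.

Tables in S: A(250), B(20), C(50)
Edges inside S: A-B(d=2), A-C(d=10)
numerator = 250 * 20 * 50 = 250000
denominator = 2 * 10 = 20
card(S) = 250000 / 20 = 12500

12500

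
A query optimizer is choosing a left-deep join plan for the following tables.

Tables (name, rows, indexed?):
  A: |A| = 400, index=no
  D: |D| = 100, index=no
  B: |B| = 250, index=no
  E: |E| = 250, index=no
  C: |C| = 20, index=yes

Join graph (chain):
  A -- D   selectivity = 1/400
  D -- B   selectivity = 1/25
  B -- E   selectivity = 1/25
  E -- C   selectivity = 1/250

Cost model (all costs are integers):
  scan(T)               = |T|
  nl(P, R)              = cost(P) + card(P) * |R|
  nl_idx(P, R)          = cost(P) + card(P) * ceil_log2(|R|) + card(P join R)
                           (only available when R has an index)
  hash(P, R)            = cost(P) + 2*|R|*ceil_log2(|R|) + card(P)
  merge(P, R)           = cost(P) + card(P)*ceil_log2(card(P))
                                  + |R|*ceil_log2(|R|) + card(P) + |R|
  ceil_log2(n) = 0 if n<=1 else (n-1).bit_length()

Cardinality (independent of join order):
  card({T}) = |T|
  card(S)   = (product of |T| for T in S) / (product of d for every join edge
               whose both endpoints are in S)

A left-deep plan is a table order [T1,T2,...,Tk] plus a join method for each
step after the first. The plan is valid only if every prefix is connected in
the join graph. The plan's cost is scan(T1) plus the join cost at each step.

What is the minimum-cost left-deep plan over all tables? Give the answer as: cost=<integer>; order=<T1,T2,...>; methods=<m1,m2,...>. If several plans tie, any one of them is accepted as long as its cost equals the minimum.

cost=12670; order=E,C,B,D,A; methods=hash,merge,hash,hash

Selinger DP (subsets sized 1..n):
  {A}: scan cost=400, card=400
  {D}: scan cost=100, card=100
  {B}: scan cost=250, card=250
  {E}: scan cost=250, card=250
  {C}: scan cost=20, card=20
  {AD}: card=100; try (D,hash)→2200, (A,merge)→4900, (D,merge)→5200, (A,hash)→7400, (A,nl)→40100, (D,nl)→40400; best=2200 via (D,hash)
  {BD}: card=1000; try (D,hash)→1900, (B,merge)→3150, (D,merge)→3300, (B,hash)→4200, (B,nl)→25100, (D,nl)→25250; best=1900 via (D,hash)
  {BE}: card=2500; try (E,hash)→4500, (B,hash)→4500, (E,merge)→4750, (B,merge)→4750, (E,nl)→62750, (B,nl)→62750; best=4500 via (E,hash)
  {CE}: card=20; try (C,hash)→700, (C,nl_idx)→1520, (E,merge)→2390, (C,merge)→2620, (E,hash)→4040, (E,nl)→5020 …(+1); best=700 via (C,hash)
  {ABD}: card=1000; try (B,merge)→5250, (B,hash)→6300, (A,hash)→10100, (A,merge)→16900, (B,nl)→27200, (A,nl)→401900; best=5250 via (B,merge)
  {BDE}: card=10000; try (E,hash)→6900, (D,hash)→8400, (E,merge)→15150, (D,merge)→37800, (E,nl)→251900, (D,nl)→254500; best=6900 via (E,hash)
  {BCE}: card=200; try (B,merge)→3070, (B,hash)→4720, (B,nl)→5700, (C,hash)→7200, (C,nl_idx)→17200, (C,merge)→37120 …(+1); best=3070 via (B,merge)
  {ABDE}: card=10000; try (E,hash)→10250, (E,merge)→18500, (A,hash)→24100, (A,merge)→160900, (E,nl)→255250, (A,nl)→4006900; best=10250 via (E,hash)
  {BCDE}: card=800; try (D,hash)→4670, (D,merge)→5670, (C,hash)→17100, (D,nl)→23070, (C,nl_idx)→57700, (C,merge)→157020 …(+1); best=4670 via (D,hash)
  {ABCDE}: card=800; try (A,hash)→12670, (A,merge)→17470, (C,hash)→20450, (C,nl_idx)→61050, (C,merge)→160370, (C,nl)→210250 …(+1); best=12670 via (A,hash)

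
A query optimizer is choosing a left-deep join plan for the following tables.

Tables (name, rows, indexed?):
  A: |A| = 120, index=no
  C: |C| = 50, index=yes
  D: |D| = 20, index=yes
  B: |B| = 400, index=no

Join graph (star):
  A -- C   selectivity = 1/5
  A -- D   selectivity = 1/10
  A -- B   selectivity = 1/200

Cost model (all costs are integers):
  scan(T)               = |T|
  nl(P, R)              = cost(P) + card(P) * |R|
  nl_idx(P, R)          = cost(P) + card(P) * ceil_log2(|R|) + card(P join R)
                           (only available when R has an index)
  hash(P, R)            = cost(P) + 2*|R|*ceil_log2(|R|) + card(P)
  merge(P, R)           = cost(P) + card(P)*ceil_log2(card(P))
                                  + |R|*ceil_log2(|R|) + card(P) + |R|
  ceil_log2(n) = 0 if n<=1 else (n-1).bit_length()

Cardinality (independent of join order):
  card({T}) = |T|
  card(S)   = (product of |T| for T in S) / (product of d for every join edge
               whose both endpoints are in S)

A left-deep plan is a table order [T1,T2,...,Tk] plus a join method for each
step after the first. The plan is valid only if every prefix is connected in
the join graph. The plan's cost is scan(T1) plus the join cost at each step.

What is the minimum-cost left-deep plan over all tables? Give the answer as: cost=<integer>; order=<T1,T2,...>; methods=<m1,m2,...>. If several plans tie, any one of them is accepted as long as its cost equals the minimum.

cost=4000; order=B,A,D,C; methods=hash,hash,hash

Selinger DP (subsets sized 1..n):
  {A}: scan cost=120, card=120
  {C}: scan cost=50, card=50
  {D}: scan cost=20, card=20
  {B}: scan cost=400, card=400
  {AC}: card=1200; try (C,hash)→840, (A,merge)→1360, (C,merge)→1430, (A,hash)→1780, (C,nl_idx)→2040, (A,nl)→6050 …(+1); best=840 via (C,hash)
  {AD}: card=240; try (D,hash)→440, (D,nl_idx)→960, (A,merge)→1100, (D,merge)→1200, (A,hash)→1720, (A,nl)→2420 …(+1); best=440 via (D,hash)
  {AB}: card=240; try (A,hash)→2480, (B,merge)→5080, (A,merge)→5360, (B,hash)→7440, (B,nl)→48120, (A,nl)→48400; best=2480 via (A,hash)
  {ACD}: card=2400; try (C,hash)→1280, (D,hash)→2240, (C,merge)→2950, (C,nl_idx)→4280, (D,nl_idx)→9240, (C,nl)→12440 …(+2); best=1280 via (C,hash)
  {ABC}: card=2400; try (C,hash)→3320, (C,merge)→4990, (C,nl_idx)→6320, (B,hash)→9240, (C,nl)→14480, (B,merge)→19240 …(+1); best=3320 via (C,hash)
  {ABD}: card=480; try (D,hash)→2920, (D,nl_idx)→4160, (D,merge)→4760, (B,merge)→6600, (D,nl)→7280, (B,hash)→7880 …(+1); best=2920 via (D,hash)
  {ABCD}: card=4800; try (C,hash)→4000, (D,hash)→5920, (C,merge)→8070, (C,nl_idx)→10600, (B,hash)→10880, (D,nl_idx)→20120 …(+5); best=4000 via (C,hash)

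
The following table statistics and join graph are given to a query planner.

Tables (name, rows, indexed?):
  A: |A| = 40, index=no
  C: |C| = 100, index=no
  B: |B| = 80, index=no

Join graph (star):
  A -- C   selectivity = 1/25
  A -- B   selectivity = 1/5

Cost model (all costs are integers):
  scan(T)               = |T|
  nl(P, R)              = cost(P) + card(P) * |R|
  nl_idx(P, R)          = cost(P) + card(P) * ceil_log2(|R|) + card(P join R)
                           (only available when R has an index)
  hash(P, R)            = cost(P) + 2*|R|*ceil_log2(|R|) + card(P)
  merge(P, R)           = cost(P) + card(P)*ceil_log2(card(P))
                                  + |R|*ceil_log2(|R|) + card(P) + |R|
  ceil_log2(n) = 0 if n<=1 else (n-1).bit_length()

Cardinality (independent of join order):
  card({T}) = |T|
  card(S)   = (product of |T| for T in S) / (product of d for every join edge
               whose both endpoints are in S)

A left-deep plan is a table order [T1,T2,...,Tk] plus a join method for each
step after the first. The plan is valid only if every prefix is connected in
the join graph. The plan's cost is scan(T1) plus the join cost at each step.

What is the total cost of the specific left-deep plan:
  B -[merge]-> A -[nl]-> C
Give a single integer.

65000

step 1: scan B: cost=80, card=80
step 2: join A via merge
    card(P join A) = 80*40/(5) = 640
    cost = 80 + 80*7 + 40*6 + 80 + 40 = 1000
step 3: join C via nl
    card(P join C) = 640*100/(25) = 2560
    cost = 1000 + 640*100 = 65000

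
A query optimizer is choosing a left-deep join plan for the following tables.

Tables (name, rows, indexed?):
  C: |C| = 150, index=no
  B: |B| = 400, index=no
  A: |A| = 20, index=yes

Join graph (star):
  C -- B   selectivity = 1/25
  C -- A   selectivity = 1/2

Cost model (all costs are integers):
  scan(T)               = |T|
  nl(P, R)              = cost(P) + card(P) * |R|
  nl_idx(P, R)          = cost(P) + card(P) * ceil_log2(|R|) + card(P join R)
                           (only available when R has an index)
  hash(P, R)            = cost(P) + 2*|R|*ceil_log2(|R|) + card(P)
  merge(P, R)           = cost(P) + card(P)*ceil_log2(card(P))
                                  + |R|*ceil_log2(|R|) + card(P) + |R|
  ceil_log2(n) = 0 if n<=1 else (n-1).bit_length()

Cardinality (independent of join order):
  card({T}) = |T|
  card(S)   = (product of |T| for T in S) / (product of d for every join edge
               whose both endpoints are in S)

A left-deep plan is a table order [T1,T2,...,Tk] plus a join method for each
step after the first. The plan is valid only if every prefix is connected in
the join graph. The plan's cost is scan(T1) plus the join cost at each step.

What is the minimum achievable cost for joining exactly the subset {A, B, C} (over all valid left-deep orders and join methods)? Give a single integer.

5800

Selinger DP over subsets of {A,B,C}:
  {C}: scan cost=150, card=150
  {B}: scan cost=400, card=400
  {A}: scan cost=20, card=20
  {BC}: card=2400; try (C,hash)→3200, (B,merge)→5500, (C,merge)→5750, (B,hash)→7500, (B,nl)→60150, (C,nl)→60400; best=3200 via (C,hash)
  {AC}: card=1500; try (A,hash)→500, (C,merge)→1490, (A,merge)→1620, (A,nl_idx)→2400, (C,hash)→2440, (C,nl)→3020 …(+1); best=500 via (A,hash)
  {ABC}: card=24000; try (A,hash)→5800, (B,hash)→9200, (B,merge)→22500, (A,merge)→34520, (A,nl_idx)→39200, (A,nl)→51200 …(+1); best=5800 via (A,hash)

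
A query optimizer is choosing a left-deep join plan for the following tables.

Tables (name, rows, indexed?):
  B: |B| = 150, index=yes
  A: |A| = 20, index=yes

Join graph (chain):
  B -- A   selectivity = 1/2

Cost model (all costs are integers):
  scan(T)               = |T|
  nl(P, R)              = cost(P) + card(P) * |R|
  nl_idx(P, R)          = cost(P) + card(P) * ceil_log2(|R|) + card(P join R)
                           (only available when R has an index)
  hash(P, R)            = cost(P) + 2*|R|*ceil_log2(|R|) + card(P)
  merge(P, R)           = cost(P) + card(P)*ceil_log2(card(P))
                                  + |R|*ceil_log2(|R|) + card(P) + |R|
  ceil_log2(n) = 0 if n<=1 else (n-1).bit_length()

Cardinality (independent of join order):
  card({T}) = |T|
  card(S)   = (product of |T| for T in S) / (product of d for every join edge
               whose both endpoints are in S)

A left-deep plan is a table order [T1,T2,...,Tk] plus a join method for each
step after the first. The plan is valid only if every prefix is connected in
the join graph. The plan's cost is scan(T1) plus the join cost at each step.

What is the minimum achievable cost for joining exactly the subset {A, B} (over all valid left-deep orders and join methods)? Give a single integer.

Selinger DP over subsets of {A,B}:
  {B}: scan cost=150, card=150
  {A}: scan cost=20, card=20
  {AB}: card=1500; try (A,hash)→500, (B,merge)→1490, (A,merge)→1620, (B,nl_idx)→1680, (A,nl_idx)→2400, (B,hash)→2440 …(+2); best=500 via (A,hash)

500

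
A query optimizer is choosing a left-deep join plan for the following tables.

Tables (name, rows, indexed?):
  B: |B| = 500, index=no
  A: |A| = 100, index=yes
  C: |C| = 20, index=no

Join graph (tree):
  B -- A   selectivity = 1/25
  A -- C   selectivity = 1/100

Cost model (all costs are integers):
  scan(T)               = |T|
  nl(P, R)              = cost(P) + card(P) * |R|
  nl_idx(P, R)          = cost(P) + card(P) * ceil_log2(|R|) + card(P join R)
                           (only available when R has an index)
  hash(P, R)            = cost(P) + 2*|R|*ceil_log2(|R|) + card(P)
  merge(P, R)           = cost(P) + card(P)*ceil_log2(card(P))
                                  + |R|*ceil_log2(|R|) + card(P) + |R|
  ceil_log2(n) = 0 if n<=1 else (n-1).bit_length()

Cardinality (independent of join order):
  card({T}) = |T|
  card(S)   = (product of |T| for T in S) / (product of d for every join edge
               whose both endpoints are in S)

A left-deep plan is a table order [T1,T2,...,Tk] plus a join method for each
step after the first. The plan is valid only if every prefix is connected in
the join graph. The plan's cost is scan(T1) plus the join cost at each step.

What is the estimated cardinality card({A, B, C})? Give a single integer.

Tables in S: A(100), B(500), C(20)
Edges inside S: B-A(d=25), A-C(d=100)
numerator = 100 * 500 * 20 = 1000000
denominator = 25 * 100 = 2500
card(S) = 1000000 / 2500 = 400

400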